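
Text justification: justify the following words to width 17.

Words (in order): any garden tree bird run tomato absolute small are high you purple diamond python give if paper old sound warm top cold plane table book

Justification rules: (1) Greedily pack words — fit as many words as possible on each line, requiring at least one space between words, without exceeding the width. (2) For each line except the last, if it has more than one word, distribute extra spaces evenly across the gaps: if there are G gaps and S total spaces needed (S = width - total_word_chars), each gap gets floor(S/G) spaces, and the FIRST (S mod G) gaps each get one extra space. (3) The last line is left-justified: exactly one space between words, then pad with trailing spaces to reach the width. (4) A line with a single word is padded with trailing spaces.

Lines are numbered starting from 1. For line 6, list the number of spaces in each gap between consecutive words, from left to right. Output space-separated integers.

Answer: 3 2

Derivation:
Line 1: ['any', 'garden', 'tree'] (min_width=15, slack=2)
Line 2: ['bird', 'run', 'tomato'] (min_width=15, slack=2)
Line 3: ['absolute', 'small'] (min_width=14, slack=3)
Line 4: ['are', 'high', 'you'] (min_width=12, slack=5)
Line 5: ['purple', 'diamond'] (min_width=14, slack=3)
Line 6: ['python', 'give', 'if'] (min_width=14, slack=3)
Line 7: ['paper', 'old', 'sound'] (min_width=15, slack=2)
Line 8: ['warm', 'top', 'cold'] (min_width=13, slack=4)
Line 9: ['plane', 'table', 'book'] (min_width=16, slack=1)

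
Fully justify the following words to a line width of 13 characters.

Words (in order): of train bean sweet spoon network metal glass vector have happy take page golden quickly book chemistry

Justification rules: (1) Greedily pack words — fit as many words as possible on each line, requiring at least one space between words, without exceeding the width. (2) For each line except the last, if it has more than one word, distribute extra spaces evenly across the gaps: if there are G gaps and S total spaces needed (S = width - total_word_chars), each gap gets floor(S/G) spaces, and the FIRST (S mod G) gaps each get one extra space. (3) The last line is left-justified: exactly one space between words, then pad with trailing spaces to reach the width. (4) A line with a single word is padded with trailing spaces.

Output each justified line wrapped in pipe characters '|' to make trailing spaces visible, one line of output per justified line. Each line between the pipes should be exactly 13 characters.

Line 1: ['of', 'train', 'bean'] (min_width=13, slack=0)
Line 2: ['sweet', 'spoon'] (min_width=11, slack=2)
Line 3: ['network', 'metal'] (min_width=13, slack=0)
Line 4: ['glass', 'vector'] (min_width=12, slack=1)
Line 5: ['have', 'happy'] (min_width=10, slack=3)
Line 6: ['take', 'page'] (min_width=9, slack=4)
Line 7: ['golden'] (min_width=6, slack=7)
Line 8: ['quickly', 'book'] (min_width=12, slack=1)
Line 9: ['chemistry'] (min_width=9, slack=4)

Answer: |of train bean|
|sweet   spoon|
|network metal|
|glass  vector|
|have    happy|
|take     page|
|golden       |
|quickly  book|
|chemistry    |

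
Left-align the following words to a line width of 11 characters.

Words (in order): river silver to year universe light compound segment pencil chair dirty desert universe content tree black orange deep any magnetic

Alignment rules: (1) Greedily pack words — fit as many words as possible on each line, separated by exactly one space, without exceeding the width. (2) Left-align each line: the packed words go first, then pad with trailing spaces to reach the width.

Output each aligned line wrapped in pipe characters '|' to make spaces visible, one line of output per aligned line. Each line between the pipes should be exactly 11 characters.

Line 1: ['river'] (min_width=5, slack=6)
Line 2: ['silver', 'to'] (min_width=9, slack=2)
Line 3: ['year'] (min_width=4, slack=7)
Line 4: ['universe'] (min_width=8, slack=3)
Line 5: ['light'] (min_width=5, slack=6)
Line 6: ['compound'] (min_width=8, slack=3)
Line 7: ['segment'] (min_width=7, slack=4)
Line 8: ['pencil'] (min_width=6, slack=5)
Line 9: ['chair', 'dirty'] (min_width=11, slack=0)
Line 10: ['desert'] (min_width=6, slack=5)
Line 11: ['universe'] (min_width=8, slack=3)
Line 12: ['content'] (min_width=7, slack=4)
Line 13: ['tree', 'black'] (min_width=10, slack=1)
Line 14: ['orange', 'deep'] (min_width=11, slack=0)
Line 15: ['any'] (min_width=3, slack=8)
Line 16: ['magnetic'] (min_width=8, slack=3)

Answer: |river      |
|silver to  |
|year       |
|universe   |
|light      |
|compound   |
|segment    |
|pencil     |
|chair dirty|
|desert     |
|universe   |
|content    |
|tree black |
|orange deep|
|any        |
|magnetic   |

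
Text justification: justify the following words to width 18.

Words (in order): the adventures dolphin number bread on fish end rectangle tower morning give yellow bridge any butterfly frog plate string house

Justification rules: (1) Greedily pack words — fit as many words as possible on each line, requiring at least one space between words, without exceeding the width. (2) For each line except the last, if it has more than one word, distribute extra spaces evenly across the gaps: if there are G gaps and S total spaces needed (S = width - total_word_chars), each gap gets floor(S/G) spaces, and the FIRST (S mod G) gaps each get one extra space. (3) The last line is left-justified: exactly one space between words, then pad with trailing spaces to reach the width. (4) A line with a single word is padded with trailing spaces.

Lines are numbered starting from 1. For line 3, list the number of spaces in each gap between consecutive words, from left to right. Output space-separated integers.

Line 1: ['the', 'adventures'] (min_width=14, slack=4)
Line 2: ['dolphin', 'number'] (min_width=14, slack=4)
Line 3: ['bread', 'on', 'fish', 'end'] (min_width=17, slack=1)
Line 4: ['rectangle', 'tower'] (min_width=15, slack=3)
Line 5: ['morning', 'give'] (min_width=12, slack=6)
Line 6: ['yellow', 'bridge', 'any'] (min_width=17, slack=1)
Line 7: ['butterfly', 'frog'] (min_width=14, slack=4)
Line 8: ['plate', 'string', 'house'] (min_width=18, slack=0)

Answer: 2 1 1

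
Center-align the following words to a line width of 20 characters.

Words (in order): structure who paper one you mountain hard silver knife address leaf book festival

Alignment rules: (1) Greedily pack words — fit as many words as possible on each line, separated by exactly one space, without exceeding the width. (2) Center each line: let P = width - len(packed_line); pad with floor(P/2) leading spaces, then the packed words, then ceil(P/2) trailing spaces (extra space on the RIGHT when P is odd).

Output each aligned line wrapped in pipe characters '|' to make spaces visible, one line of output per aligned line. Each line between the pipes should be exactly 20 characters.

Line 1: ['structure', 'who', 'paper'] (min_width=19, slack=1)
Line 2: ['one', 'you', 'mountain'] (min_width=16, slack=4)
Line 3: ['hard', 'silver', 'knife'] (min_width=17, slack=3)
Line 4: ['address', 'leaf', 'book'] (min_width=17, slack=3)
Line 5: ['festival'] (min_width=8, slack=12)

Answer: |structure who paper |
|  one you mountain  |
| hard silver knife  |
| address leaf book  |
|      festival      |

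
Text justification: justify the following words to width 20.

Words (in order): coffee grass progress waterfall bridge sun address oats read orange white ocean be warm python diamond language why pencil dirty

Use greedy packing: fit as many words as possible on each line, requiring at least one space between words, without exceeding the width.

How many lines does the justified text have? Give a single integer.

Answer: 8

Derivation:
Line 1: ['coffee', 'grass'] (min_width=12, slack=8)
Line 2: ['progress', 'waterfall'] (min_width=18, slack=2)
Line 3: ['bridge', 'sun', 'address'] (min_width=18, slack=2)
Line 4: ['oats', 'read', 'orange'] (min_width=16, slack=4)
Line 5: ['white', 'ocean', 'be', 'warm'] (min_width=19, slack=1)
Line 6: ['python', 'diamond'] (min_width=14, slack=6)
Line 7: ['language', 'why', 'pencil'] (min_width=19, slack=1)
Line 8: ['dirty'] (min_width=5, slack=15)
Total lines: 8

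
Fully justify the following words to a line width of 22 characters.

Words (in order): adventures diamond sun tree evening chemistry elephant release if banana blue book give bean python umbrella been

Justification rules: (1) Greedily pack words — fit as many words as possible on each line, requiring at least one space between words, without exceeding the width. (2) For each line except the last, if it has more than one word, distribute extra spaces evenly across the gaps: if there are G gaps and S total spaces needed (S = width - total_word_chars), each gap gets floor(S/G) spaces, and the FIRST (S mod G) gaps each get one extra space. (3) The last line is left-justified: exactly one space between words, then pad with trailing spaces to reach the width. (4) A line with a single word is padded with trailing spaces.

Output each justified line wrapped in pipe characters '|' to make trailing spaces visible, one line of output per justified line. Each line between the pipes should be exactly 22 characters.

Answer: |adventures diamond sun|
|tree evening chemistry|
|elephant   release  if|
|banana  blue book give|
|bean  python  umbrella|
|been                  |

Derivation:
Line 1: ['adventures', 'diamond', 'sun'] (min_width=22, slack=0)
Line 2: ['tree', 'evening', 'chemistry'] (min_width=22, slack=0)
Line 3: ['elephant', 'release', 'if'] (min_width=19, slack=3)
Line 4: ['banana', 'blue', 'book', 'give'] (min_width=21, slack=1)
Line 5: ['bean', 'python', 'umbrella'] (min_width=20, slack=2)
Line 6: ['been'] (min_width=4, slack=18)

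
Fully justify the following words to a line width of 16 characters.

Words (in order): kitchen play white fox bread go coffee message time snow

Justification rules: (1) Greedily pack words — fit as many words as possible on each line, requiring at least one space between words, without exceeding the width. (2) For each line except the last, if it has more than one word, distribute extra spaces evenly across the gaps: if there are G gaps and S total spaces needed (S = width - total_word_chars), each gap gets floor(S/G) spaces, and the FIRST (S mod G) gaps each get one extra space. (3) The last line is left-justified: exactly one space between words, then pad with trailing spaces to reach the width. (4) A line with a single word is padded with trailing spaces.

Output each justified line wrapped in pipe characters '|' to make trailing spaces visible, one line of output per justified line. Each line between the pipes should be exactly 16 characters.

Answer: |kitchen     play|
|white  fox bread|
|go        coffee|
|message     time|
|snow            |

Derivation:
Line 1: ['kitchen', 'play'] (min_width=12, slack=4)
Line 2: ['white', 'fox', 'bread'] (min_width=15, slack=1)
Line 3: ['go', 'coffee'] (min_width=9, slack=7)
Line 4: ['message', 'time'] (min_width=12, slack=4)
Line 5: ['snow'] (min_width=4, slack=12)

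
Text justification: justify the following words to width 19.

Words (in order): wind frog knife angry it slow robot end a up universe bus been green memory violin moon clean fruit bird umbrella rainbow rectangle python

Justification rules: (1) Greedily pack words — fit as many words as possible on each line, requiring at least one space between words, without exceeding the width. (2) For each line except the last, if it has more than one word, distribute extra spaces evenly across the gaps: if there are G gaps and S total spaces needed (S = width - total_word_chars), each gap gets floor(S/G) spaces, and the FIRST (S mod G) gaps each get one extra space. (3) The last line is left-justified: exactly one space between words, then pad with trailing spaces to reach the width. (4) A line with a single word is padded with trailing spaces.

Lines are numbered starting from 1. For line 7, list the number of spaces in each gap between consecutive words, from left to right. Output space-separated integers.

Line 1: ['wind', 'frog', 'knife'] (min_width=15, slack=4)
Line 2: ['angry', 'it', 'slow', 'robot'] (min_width=19, slack=0)
Line 3: ['end', 'a', 'up', 'universe'] (min_width=17, slack=2)
Line 4: ['bus', 'been', 'green'] (min_width=14, slack=5)
Line 5: ['memory', 'violin', 'moon'] (min_width=18, slack=1)
Line 6: ['clean', 'fruit', 'bird'] (min_width=16, slack=3)
Line 7: ['umbrella', 'rainbow'] (min_width=16, slack=3)
Line 8: ['rectangle', 'python'] (min_width=16, slack=3)

Answer: 4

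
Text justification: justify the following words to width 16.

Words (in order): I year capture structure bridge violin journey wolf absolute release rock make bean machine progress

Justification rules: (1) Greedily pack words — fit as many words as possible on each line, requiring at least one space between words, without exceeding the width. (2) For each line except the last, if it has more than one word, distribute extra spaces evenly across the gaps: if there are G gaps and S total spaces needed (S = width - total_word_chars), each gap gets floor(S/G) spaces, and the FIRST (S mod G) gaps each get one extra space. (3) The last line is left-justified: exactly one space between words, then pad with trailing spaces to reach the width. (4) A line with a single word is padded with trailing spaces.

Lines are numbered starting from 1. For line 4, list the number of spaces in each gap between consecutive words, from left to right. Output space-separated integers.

Line 1: ['I', 'year', 'capture'] (min_width=14, slack=2)
Line 2: ['structure', 'bridge'] (min_width=16, slack=0)
Line 3: ['violin', 'journey'] (min_width=14, slack=2)
Line 4: ['wolf', 'absolute'] (min_width=13, slack=3)
Line 5: ['release', 'rock'] (min_width=12, slack=4)
Line 6: ['make', 'bean'] (min_width=9, slack=7)
Line 7: ['machine', 'progress'] (min_width=16, slack=0)

Answer: 4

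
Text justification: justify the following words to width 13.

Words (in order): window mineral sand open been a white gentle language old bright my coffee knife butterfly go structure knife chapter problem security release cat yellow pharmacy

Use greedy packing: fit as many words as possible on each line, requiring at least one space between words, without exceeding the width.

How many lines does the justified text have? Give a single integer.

Answer: 15

Derivation:
Line 1: ['window'] (min_width=6, slack=7)
Line 2: ['mineral', 'sand'] (min_width=12, slack=1)
Line 3: ['open', 'been', 'a'] (min_width=11, slack=2)
Line 4: ['white', 'gentle'] (min_width=12, slack=1)
Line 5: ['language', 'old'] (min_width=12, slack=1)
Line 6: ['bright', 'my'] (min_width=9, slack=4)
Line 7: ['coffee', 'knife'] (min_width=12, slack=1)
Line 8: ['butterfly', 'go'] (min_width=12, slack=1)
Line 9: ['structure'] (min_width=9, slack=4)
Line 10: ['knife', 'chapter'] (min_width=13, slack=0)
Line 11: ['problem'] (min_width=7, slack=6)
Line 12: ['security'] (min_width=8, slack=5)
Line 13: ['release', 'cat'] (min_width=11, slack=2)
Line 14: ['yellow'] (min_width=6, slack=7)
Line 15: ['pharmacy'] (min_width=8, slack=5)
Total lines: 15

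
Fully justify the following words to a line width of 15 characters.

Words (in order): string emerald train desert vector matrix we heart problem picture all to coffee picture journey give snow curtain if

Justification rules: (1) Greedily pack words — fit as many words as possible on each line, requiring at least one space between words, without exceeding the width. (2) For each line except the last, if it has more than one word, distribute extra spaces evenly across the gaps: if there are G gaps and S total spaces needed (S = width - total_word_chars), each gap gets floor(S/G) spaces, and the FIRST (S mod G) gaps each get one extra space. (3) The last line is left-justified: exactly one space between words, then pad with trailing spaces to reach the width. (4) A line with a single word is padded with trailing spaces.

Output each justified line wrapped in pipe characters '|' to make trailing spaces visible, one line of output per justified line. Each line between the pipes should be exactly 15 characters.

Answer: |string  emerald|
|train    desert|
|vector   matrix|
|we        heart|
|problem picture|
|all  to  coffee|
|picture journey|
|give       snow|
|curtain if     |

Derivation:
Line 1: ['string', 'emerald'] (min_width=14, slack=1)
Line 2: ['train', 'desert'] (min_width=12, slack=3)
Line 3: ['vector', 'matrix'] (min_width=13, slack=2)
Line 4: ['we', 'heart'] (min_width=8, slack=7)
Line 5: ['problem', 'picture'] (min_width=15, slack=0)
Line 6: ['all', 'to', 'coffee'] (min_width=13, slack=2)
Line 7: ['picture', 'journey'] (min_width=15, slack=0)
Line 8: ['give', 'snow'] (min_width=9, slack=6)
Line 9: ['curtain', 'if'] (min_width=10, slack=5)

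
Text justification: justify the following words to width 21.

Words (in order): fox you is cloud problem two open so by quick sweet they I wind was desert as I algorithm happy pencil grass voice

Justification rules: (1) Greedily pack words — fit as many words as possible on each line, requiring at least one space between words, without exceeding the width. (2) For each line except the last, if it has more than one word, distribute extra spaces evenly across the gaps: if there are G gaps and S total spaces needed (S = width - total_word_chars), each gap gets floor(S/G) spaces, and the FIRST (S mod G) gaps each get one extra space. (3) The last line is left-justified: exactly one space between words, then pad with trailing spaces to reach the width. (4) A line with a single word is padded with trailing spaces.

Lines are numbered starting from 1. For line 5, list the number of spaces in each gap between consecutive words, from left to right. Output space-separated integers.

Line 1: ['fox', 'you', 'is', 'cloud'] (min_width=16, slack=5)
Line 2: ['problem', 'two', 'open', 'so'] (min_width=19, slack=2)
Line 3: ['by', 'quick', 'sweet', 'they', 'I'] (min_width=21, slack=0)
Line 4: ['wind', 'was', 'desert', 'as', 'I'] (min_width=20, slack=1)
Line 5: ['algorithm', 'happy'] (min_width=15, slack=6)
Line 6: ['pencil', 'grass', 'voice'] (min_width=18, slack=3)

Answer: 7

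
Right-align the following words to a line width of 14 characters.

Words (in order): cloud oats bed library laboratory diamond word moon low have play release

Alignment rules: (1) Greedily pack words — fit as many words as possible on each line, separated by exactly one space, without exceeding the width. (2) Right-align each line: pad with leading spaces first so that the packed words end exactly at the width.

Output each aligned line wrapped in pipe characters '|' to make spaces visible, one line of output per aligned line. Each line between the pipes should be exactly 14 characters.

Answer: |cloud oats bed|
|       library|
|    laboratory|
|  diamond word|
| moon low have|
|  play release|

Derivation:
Line 1: ['cloud', 'oats', 'bed'] (min_width=14, slack=0)
Line 2: ['library'] (min_width=7, slack=7)
Line 3: ['laboratory'] (min_width=10, slack=4)
Line 4: ['diamond', 'word'] (min_width=12, slack=2)
Line 5: ['moon', 'low', 'have'] (min_width=13, slack=1)
Line 6: ['play', 'release'] (min_width=12, slack=2)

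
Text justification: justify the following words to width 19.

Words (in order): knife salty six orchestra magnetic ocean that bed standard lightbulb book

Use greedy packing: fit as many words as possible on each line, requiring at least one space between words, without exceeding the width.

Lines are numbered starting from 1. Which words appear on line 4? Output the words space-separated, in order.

Answer: standard lightbulb

Derivation:
Line 1: ['knife', 'salty', 'six'] (min_width=15, slack=4)
Line 2: ['orchestra', 'magnetic'] (min_width=18, slack=1)
Line 3: ['ocean', 'that', 'bed'] (min_width=14, slack=5)
Line 4: ['standard', 'lightbulb'] (min_width=18, slack=1)
Line 5: ['book'] (min_width=4, slack=15)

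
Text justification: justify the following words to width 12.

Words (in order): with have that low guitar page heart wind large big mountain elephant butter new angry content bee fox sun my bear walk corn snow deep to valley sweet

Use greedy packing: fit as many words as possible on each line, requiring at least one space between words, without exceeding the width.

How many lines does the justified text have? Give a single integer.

Answer: 15

Derivation:
Line 1: ['with', 'have'] (min_width=9, slack=3)
Line 2: ['that', 'low'] (min_width=8, slack=4)
Line 3: ['guitar', 'page'] (min_width=11, slack=1)
Line 4: ['heart', 'wind'] (min_width=10, slack=2)
Line 5: ['large', 'big'] (min_width=9, slack=3)
Line 6: ['mountain'] (min_width=8, slack=4)
Line 7: ['elephant'] (min_width=8, slack=4)
Line 8: ['butter', 'new'] (min_width=10, slack=2)
Line 9: ['angry'] (min_width=5, slack=7)
Line 10: ['content', 'bee'] (min_width=11, slack=1)
Line 11: ['fox', 'sun', 'my'] (min_width=10, slack=2)
Line 12: ['bear', 'walk'] (min_width=9, slack=3)
Line 13: ['corn', 'snow'] (min_width=9, slack=3)
Line 14: ['deep', 'to'] (min_width=7, slack=5)
Line 15: ['valley', 'sweet'] (min_width=12, slack=0)
Total lines: 15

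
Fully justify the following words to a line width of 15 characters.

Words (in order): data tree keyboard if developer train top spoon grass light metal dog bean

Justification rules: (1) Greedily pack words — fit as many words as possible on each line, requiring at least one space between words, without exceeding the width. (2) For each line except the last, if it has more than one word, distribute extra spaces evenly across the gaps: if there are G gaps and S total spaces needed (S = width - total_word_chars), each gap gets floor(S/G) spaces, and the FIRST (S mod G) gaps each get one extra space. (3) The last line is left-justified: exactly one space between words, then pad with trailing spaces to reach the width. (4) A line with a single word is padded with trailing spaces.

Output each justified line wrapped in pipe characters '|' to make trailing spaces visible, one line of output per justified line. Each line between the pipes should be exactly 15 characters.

Line 1: ['data', 'tree'] (min_width=9, slack=6)
Line 2: ['keyboard', 'if'] (min_width=11, slack=4)
Line 3: ['developer', 'train'] (min_width=15, slack=0)
Line 4: ['top', 'spoon', 'grass'] (min_width=15, slack=0)
Line 5: ['light', 'metal', 'dog'] (min_width=15, slack=0)
Line 6: ['bean'] (min_width=4, slack=11)

Answer: |data       tree|
|keyboard     if|
|developer train|
|top spoon grass|
|light metal dog|
|bean           |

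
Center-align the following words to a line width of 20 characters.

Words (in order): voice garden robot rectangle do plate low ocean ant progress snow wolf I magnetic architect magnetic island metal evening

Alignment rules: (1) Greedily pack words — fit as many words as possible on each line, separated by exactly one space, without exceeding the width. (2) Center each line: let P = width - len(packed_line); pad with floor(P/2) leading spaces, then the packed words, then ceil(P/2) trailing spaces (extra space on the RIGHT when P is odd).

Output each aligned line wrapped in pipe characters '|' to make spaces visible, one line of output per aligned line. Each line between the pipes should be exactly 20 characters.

Line 1: ['voice', 'garden', 'robot'] (min_width=18, slack=2)
Line 2: ['rectangle', 'do', 'plate'] (min_width=18, slack=2)
Line 3: ['low', 'ocean', 'ant'] (min_width=13, slack=7)
Line 4: ['progress', 'snow', 'wolf', 'I'] (min_width=20, slack=0)
Line 5: ['magnetic', 'architect'] (min_width=18, slack=2)
Line 6: ['magnetic', 'island'] (min_width=15, slack=5)
Line 7: ['metal', 'evening'] (min_width=13, slack=7)

Answer: | voice garden robot |
| rectangle do plate |
|   low ocean ant    |
|progress snow wolf I|
| magnetic architect |
|  magnetic island   |
|   metal evening    |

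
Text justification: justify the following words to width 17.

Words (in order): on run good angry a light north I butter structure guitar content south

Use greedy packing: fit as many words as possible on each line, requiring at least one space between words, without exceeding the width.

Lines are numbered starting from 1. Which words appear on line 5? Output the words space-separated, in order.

Line 1: ['on', 'run', 'good', 'angry'] (min_width=17, slack=0)
Line 2: ['a', 'light', 'north', 'I'] (min_width=15, slack=2)
Line 3: ['butter', 'structure'] (min_width=16, slack=1)
Line 4: ['guitar', 'content'] (min_width=14, slack=3)
Line 5: ['south'] (min_width=5, slack=12)

Answer: south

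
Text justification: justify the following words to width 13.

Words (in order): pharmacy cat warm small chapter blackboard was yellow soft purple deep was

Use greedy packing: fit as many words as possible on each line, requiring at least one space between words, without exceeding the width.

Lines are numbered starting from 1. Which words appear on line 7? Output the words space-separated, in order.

Line 1: ['pharmacy', 'cat'] (min_width=12, slack=1)
Line 2: ['warm', 'small'] (min_width=10, slack=3)
Line 3: ['chapter'] (min_width=7, slack=6)
Line 4: ['blackboard'] (min_width=10, slack=3)
Line 5: ['was', 'yellow'] (min_width=10, slack=3)
Line 6: ['soft', 'purple'] (min_width=11, slack=2)
Line 7: ['deep', 'was'] (min_width=8, slack=5)

Answer: deep was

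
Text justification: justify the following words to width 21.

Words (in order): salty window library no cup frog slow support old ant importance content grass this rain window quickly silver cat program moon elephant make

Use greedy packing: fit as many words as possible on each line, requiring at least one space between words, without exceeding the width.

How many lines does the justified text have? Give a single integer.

Line 1: ['salty', 'window', 'library'] (min_width=20, slack=1)
Line 2: ['no', 'cup', 'frog', 'slow'] (min_width=16, slack=5)
Line 3: ['support', 'old', 'ant'] (min_width=15, slack=6)
Line 4: ['importance', 'content'] (min_width=18, slack=3)
Line 5: ['grass', 'this', 'rain'] (min_width=15, slack=6)
Line 6: ['window', 'quickly', 'silver'] (min_width=21, slack=0)
Line 7: ['cat', 'program', 'moon'] (min_width=16, slack=5)
Line 8: ['elephant', 'make'] (min_width=13, slack=8)
Total lines: 8

Answer: 8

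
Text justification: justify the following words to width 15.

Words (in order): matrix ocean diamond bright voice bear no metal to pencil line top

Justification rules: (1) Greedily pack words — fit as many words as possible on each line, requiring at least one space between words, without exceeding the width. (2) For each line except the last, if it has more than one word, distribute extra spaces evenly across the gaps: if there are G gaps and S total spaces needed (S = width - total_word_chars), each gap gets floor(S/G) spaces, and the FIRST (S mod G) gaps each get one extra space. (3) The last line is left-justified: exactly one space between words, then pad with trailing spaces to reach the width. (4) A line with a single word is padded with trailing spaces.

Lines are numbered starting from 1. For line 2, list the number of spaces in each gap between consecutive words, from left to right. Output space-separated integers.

Line 1: ['matrix', 'ocean'] (min_width=12, slack=3)
Line 2: ['diamond', 'bright'] (min_width=14, slack=1)
Line 3: ['voice', 'bear', 'no'] (min_width=13, slack=2)
Line 4: ['metal', 'to', 'pencil'] (min_width=15, slack=0)
Line 5: ['line', 'top'] (min_width=8, slack=7)

Answer: 2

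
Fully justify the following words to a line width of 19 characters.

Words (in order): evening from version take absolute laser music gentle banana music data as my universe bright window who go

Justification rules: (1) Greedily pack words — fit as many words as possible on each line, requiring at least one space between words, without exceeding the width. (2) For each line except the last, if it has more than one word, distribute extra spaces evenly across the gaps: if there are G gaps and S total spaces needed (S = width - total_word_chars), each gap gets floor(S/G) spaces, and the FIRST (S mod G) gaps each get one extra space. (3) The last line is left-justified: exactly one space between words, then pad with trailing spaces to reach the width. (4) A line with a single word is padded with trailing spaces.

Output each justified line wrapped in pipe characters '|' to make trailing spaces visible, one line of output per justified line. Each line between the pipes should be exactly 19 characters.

Answer: |evening        from|
|version        take|
|absolute      laser|
|music gentle banana|
|music  data  as  my|
|universe     bright|
|window who go      |

Derivation:
Line 1: ['evening', 'from'] (min_width=12, slack=7)
Line 2: ['version', 'take'] (min_width=12, slack=7)
Line 3: ['absolute', 'laser'] (min_width=14, slack=5)
Line 4: ['music', 'gentle', 'banana'] (min_width=19, slack=0)
Line 5: ['music', 'data', 'as', 'my'] (min_width=16, slack=3)
Line 6: ['universe', 'bright'] (min_width=15, slack=4)
Line 7: ['window', 'who', 'go'] (min_width=13, slack=6)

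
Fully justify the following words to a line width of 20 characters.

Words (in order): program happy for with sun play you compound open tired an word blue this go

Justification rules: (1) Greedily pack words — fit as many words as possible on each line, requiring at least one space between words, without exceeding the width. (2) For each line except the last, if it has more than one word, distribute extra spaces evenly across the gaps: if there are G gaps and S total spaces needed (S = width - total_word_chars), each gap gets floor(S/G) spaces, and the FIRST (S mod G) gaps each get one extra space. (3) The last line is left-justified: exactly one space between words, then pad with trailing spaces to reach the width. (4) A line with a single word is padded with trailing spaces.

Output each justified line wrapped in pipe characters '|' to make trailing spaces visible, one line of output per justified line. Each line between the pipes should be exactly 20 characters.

Line 1: ['program', 'happy', 'for'] (min_width=17, slack=3)
Line 2: ['with', 'sun', 'play', 'you'] (min_width=17, slack=3)
Line 3: ['compound', 'open', 'tired'] (min_width=19, slack=1)
Line 4: ['an', 'word', 'blue', 'this', 'go'] (min_width=20, slack=0)

Answer: |program   happy  for|
|with  sun  play  you|
|compound  open tired|
|an word blue this go|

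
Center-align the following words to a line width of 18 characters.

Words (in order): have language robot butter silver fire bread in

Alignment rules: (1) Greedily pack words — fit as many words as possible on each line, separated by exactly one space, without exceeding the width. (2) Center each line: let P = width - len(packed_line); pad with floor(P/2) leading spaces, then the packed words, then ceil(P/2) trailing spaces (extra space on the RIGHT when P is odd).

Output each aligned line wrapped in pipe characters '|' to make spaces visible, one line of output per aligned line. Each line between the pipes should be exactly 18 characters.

Answer: |  have language   |
|   robot butter   |
|silver fire bread |
|        in        |

Derivation:
Line 1: ['have', 'language'] (min_width=13, slack=5)
Line 2: ['robot', 'butter'] (min_width=12, slack=6)
Line 3: ['silver', 'fire', 'bread'] (min_width=17, slack=1)
Line 4: ['in'] (min_width=2, slack=16)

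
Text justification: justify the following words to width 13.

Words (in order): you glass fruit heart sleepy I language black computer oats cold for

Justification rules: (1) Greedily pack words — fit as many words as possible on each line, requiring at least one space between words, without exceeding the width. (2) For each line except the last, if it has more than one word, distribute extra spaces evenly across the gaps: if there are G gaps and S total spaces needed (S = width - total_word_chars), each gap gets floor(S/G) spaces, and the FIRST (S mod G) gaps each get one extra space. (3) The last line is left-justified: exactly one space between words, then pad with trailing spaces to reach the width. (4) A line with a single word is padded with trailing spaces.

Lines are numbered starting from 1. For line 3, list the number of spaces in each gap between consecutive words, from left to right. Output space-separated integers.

Line 1: ['you', 'glass'] (min_width=9, slack=4)
Line 2: ['fruit', 'heart'] (min_width=11, slack=2)
Line 3: ['sleepy', 'I'] (min_width=8, slack=5)
Line 4: ['language'] (min_width=8, slack=5)
Line 5: ['black'] (min_width=5, slack=8)
Line 6: ['computer', 'oats'] (min_width=13, slack=0)
Line 7: ['cold', 'for'] (min_width=8, slack=5)

Answer: 6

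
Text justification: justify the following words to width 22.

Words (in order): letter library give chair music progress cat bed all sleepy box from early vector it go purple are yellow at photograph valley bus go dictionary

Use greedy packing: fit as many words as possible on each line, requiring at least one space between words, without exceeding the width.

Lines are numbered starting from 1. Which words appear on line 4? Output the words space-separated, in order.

Answer: from early vector it

Derivation:
Line 1: ['letter', 'library', 'give'] (min_width=19, slack=3)
Line 2: ['chair', 'music', 'progress'] (min_width=20, slack=2)
Line 3: ['cat', 'bed', 'all', 'sleepy', 'box'] (min_width=22, slack=0)
Line 4: ['from', 'early', 'vector', 'it'] (min_width=20, slack=2)
Line 5: ['go', 'purple', 'are', 'yellow'] (min_width=20, slack=2)
Line 6: ['at', 'photograph', 'valley'] (min_width=20, slack=2)
Line 7: ['bus', 'go', 'dictionary'] (min_width=17, slack=5)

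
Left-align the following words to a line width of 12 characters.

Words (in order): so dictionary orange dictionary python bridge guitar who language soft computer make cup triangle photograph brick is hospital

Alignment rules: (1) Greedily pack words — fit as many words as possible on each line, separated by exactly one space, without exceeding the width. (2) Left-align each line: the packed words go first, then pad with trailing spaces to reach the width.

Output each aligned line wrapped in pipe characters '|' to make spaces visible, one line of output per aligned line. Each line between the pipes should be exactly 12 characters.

Answer: |so          |
|dictionary  |
|orange      |
|dictionary  |
|python      |
|bridge      |
|guitar who  |
|language    |
|soft        |
|computer    |
|make cup    |
|triangle    |
|photograph  |
|brick is    |
|hospital    |

Derivation:
Line 1: ['so'] (min_width=2, slack=10)
Line 2: ['dictionary'] (min_width=10, slack=2)
Line 3: ['orange'] (min_width=6, slack=6)
Line 4: ['dictionary'] (min_width=10, slack=2)
Line 5: ['python'] (min_width=6, slack=6)
Line 6: ['bridge'] (min_width=6, slack=6)
Line 7: ['guitar', 'who'] (min_width=10, slack=2)
Line 8: ['language'] (min_width=8, slack=4)
Line 9: ['soft'] (min_width=4, slack=8)
Line 10: ['computer'] (min_width=8, slack=4)
Line 11: ['make', 'cup'] (min_width=8, slack=4)
Line 12: ['triangle'] (min_width=8, slack=4)
Line 13: ['photograph'] (min_width=10, slack=2)
Line 14: ['brick', 'is'] (min_width=8, slack=4)
Line 15: ['hospital'] (min_width=8, slack=4)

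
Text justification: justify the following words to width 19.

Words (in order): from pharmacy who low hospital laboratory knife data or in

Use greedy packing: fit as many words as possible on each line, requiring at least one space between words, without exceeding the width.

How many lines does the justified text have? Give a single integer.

Answer: 4

Derivation:
Line 1: ['from', 'pharmacy', 'who'] (min_width=17, slack=2)
Line 2: ['low', 'hospital'] (min_width=12, slack=7)
Line 3: ['laboratory', 'knife'] (min_width=16, slack=3)
Line 4: ['data', 'or', 'in'] (min_width=10, slack=9)
Total lines: 4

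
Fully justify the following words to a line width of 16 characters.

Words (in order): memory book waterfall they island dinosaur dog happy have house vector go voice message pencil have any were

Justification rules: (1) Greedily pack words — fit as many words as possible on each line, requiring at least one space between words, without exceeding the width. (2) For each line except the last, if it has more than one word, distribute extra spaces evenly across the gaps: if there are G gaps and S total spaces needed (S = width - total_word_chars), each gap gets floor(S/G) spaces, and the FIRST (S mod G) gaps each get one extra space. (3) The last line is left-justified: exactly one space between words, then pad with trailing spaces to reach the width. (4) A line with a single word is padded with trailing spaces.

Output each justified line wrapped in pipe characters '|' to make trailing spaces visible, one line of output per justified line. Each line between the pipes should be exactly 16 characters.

Line 1: ['memory', 'book'] (min_width=11, slack=5)
Line 2: ['waterfall', 'they'] (min_width=14, slack=2)
Line 3: ['island', 'dinosaur'] (min_width=15, slack=1)
Line 4: ['dog', 'happy', 'have'] (min_width=14, slack=2)
Line 5: ['house', 'vector', 'go'] (min_width=15, slack=1)
Line 6: ['voice', 'message'] (min_width=13, slack=3)
Line 7: ['pencil', 'have', 'any'] (min_width=15, slack=1)
Line 8: ['were'] (min_width=4, slack=12)

Answer: |memory      book|
|waterfall   they|
|island  dinosaur|
|dog  happy  have|
|house  vector go|
|voice    message|
|pencil  have any|
|were            |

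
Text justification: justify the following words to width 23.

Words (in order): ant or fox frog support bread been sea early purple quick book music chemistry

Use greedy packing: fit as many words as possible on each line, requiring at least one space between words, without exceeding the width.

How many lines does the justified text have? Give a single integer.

Answer: 4

Derivation:
Line 1: ['ant', 'or', 'fox', 'frog', 'support'] (min_width=23, slack=0)
Line 2: ['bread', 'been', 'sea', 'early'] (min_width=20, slack=3)
Line 3: ['purple', 'quick', 'book', 'music'] (min_width=23, slack=0)
Line 4: ['chemistry'] (min_width=9, slack=14)
Total lines: 4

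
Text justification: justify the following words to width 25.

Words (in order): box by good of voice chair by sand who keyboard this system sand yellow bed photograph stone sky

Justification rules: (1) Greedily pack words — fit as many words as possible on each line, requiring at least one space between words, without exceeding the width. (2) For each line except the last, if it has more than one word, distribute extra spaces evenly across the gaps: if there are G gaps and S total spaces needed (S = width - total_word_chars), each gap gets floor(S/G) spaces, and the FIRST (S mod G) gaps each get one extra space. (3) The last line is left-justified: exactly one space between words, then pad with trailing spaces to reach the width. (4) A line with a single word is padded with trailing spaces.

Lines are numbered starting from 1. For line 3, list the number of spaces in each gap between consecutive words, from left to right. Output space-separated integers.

Line 1: ['box', 'by', 'good', 'of', 'voice'] (min_width=20, slack=5)
Line 2: ['chair', 'by', 'sand', 'who'] (min_width=17, slack=8)
Line 3: ['keyboard', 'this', 'system', 'sand'] (min_width=25, slack=0)
Line 4: ['yellow', 'bed', 'photograph'] (min_width=21, slack=4)
Line 5: ['stone', 'sky'] (min_width=9, slack=16)

Answer: 1 1 1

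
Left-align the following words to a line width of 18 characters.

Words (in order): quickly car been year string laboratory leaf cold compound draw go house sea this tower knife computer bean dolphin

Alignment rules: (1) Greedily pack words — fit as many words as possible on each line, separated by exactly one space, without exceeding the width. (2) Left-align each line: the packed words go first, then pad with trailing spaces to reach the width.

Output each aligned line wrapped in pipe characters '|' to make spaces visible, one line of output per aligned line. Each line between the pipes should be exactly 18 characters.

Line 1: ['quickly', 'car', 'been'] (min_width=16, slack=2)
Line 2: ['year', 'string'] (min_width=11, slack=7)
Line 3: ['laboratory', 'leaf'] (min_width=15, slack=3)
Line 4: ['cold', 'compound', 'draw'] (min_width=18, slack=0)
Line 5: ['go', 'house', 'sea', 'this'] (min_width=17, slack=1)
Line 6: ['tower', 'knife'] (min_width=11, slack=7)
Line 7: ['computer', 'bean'] (min_width=13, slack=5)
Line 8: ['dolphin'] (min_width=7, slack=11)

Answer: |quickly car been  |
|year string       |
|laboratory leaf   |
|cold compound draw|
|go house sea this |
|tower knife       |
|computer bean     |
|dolphin           |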